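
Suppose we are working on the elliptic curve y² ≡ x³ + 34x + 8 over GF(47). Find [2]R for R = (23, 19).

tangent at (23, 19): λ = (3·23² + 34)/(2·19) ≡ 23/38. 38⁻¹ ≡ 26 (mod 47) since 38·26 = 988 ≡ 1, so λ ≡ 23·26 ≡ 34.
  x = λ² - 23 - 23 = 1156 - 46 ≡ 29; y = λ·(23 - 29) - 19 ≡ 12. → (29, 12)

(29, 12)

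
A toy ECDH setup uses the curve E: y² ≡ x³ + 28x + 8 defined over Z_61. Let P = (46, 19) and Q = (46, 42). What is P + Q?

O

The two points share x = 46 and their y-coordinates satisfy 19 + 42 ≡ 0 (mod 61), so they are inverses. Their sum is O.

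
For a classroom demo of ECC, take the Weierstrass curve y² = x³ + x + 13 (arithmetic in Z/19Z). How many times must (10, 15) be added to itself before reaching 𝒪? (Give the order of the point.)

2P: tangent at (10, 15): λ = (3·10² + 1)/(2·15) ≡ 16/11. 11⁻¹ ≡ 7 (mod 19) since 11·7 = 77 ≡ 1, so λ ≡ 16·7 ≡ 17.
  x = λ² - 10 - 10 = 289 - 20 ≡ 3; y = λ·(10 - 3) - 15 ≡ 9. → (3, 9)
3P: (3, 9) + (10, 15). λ = (15 - 9)/(10 - 3) ≡ 6/7 mod 19. 7⁻¹ ≡ 11 (mod 19) since 7·11 = 77 ≡ 1, so λ ≡ 9.
  x = λ² - 3 - 10 = 81 - 13 ≡ 11; y = λ·(3 - 11) - 9 ≡ 14. → (11, 14)
4P: (11, 14) + (10, 15). λ = (15 - 14)/(10 - 11) ≡ 1/18 mod 19. 18⁻¹ ≡ 18 (mod 19), so λ ≡ 18.
  x = λ² - 11 - 10 = 324 - 21 ≡ 18; y = λ·(11 - 18) - 14 ≡ 12. → (18, 12)
5P: (18, 12) + (10, 15). λ = (15 - 12)/(10 - 18) ≡ 3/11 mod 19. 11⁻¹ ≡ 7 (mod 19), so λ ≡ 2.
  x = λ² - 18 - 10 = 4 - 28 ≡ 14; y = λ·(18 - 14) - 12 ≡ 15. → (14, 15)
6P: (14, 15) + (10, 15). λ = (15 - 15)/(10 - 14) ≡ 0/15 mod 19. 15⁻¹ ≡ 14 (mod 19) since 15·14 = 210 ≡ 1, so λ ≡ 0.
  x = λ² - 14 - 10 = 0 - 24 ≡ 14; y = λ·(14 - 14) - 15 ≡ 4. → (14, 4)
7P: (14, 4) + (10, 15). λ = (15 - 4)/(10 - 14) ≡ 11/15 mod 19. 15⁻¹ ≡ 14 (mod 19), so λ ≡ 2.
  x = λ² - 14 - 10 = 4 - 24 ≡ 18; y = λ·(14 - 18) - 4 ≡ 7. → (18, 7)
8P: (18, 7) + (10, 15). λ = (15 - 7)/(10 - 18) ≡ 8/11 mod 19. 11⁻¹ ≡ 7 (mod 19), so λ ≡ 18.
  x = λ² - 18 - 10 = 324 - 28 ≡ 11; y = λ·(18 - 11) - 7 ≡ 5. → (11, 5)
9P: (11, 5) + (10, 15). λ = (15 - 5)/(10 - 11) ≡ 10/18 mod 19. 18⁻¹ ≡ 18 (mod 19), so λ ≡ 9.
  x = λ² - 11 - 10 = 81 - 21 ≡ 3; y = λ·(11 - 3) - 5 ≡ 10. → (3, 10)
10P: (3, 10) + (10, 15). λ = (15 - 10)/(10 - 3) ≡ 5/7 mod 19. 7⁻¹ ≡ 11 (mod 19) since 7·11 = 77 ≡ 1, so λ ≡ 17.
  x = λ² - 3 - 10 = 289 - 13 ≡ 10; y = λ·(3 - 10) - 10 ≡ 4. → (10, 4)
11P: (10, 4) + (10, 15): same x and y₁ ≡ -y₂, so the sum is 𝒪.
11P = 𝒪, so the order is 11.

11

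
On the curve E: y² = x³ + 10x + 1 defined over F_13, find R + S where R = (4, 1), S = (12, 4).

(4, 1) + (12, 4). λ = (4 - 1)/(12 - 4) ≡ 3/8 mod 13. 8⁻¹ ≡ 5 (mod 13) since 8·5 = 40 ≡ 1, so λ ≡ 2.
  x = λ² - 4 - 12 = 4 - 16 ≡ 1; y = λ·(4 - 1) - 1 ≡ 5. → (1, 5)

(1, 5)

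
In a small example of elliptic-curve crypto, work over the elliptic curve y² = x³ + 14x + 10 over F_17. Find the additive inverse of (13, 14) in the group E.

(13, 3)

-(13, 14) = (13, -14 mod 17) = (13, 3).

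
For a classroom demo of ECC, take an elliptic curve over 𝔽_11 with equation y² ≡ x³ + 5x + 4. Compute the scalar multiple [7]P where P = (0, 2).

(0, 9)

Double-and-add on 7 = (111)₂. Start with P = (0, 2) for the leading 1-bit.
double: tangent at (0, 2): λ = (3·0² + 5)/(2·2) ≡ 5/4. 4⁻¹ ≡ 3 (mod 11) since 4·3 = 12 ≡ 1, so λ ≡ 5·3 ≡ 4.
  x = λ² - 0 - 0 = 16 - 0 ≡ 5; y = λ·(0 - 5) - 2 ≡ 0. → (5, 0)
add P: (5, 0) + (0, 2). λ = (2 - 0)/(0 - 5) ≡ 2/6 mod 11. 6⁻¹ ≡ 2 (mod 11), so λ ≡ 4.
  x = λ² - 5 - 0 = 16 - 5 ≡ 0; y = λ·(5 - 0) - 0 ≡ 9. → (0, 9)
double: tangent at (0, 9): λ = (3·0² + 5)/(2·9) ≡ 5/7. 7⁻¹ ≡ 8 (mod 11) since 7·8 = 56 ≡ 1, so λ ≡ 5·8 ≡ 7.
  x = λ² - 0 - 0 = 49 - 0 ≡ 5; y = λ·(0 - 5) - 9 ≡ 0. → (5, 0)
add P: (5, 0) + (0, 2). λ = (2 - 0)/(0 - 5) ≡ 2/6 mod 11. 6⁻¹ ≡ 2 (mod 11), so λ ≡ 4.
  x = λ² - 5 - 0 = 16 - 5 ≡ 0; y = λ·(5 - 0) - 0 ≡ 9. → (0, 9)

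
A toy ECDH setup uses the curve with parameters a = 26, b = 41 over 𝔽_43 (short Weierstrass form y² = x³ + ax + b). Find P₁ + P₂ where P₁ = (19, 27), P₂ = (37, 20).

(19, 27) + (37, 20). λ = (20 - 27)/(37 - 19) ≡ 36/18 mod 43. 18⁻¹ ≡ 12 (mod 43) since 18·12 = 216 ≡ 1, so λ ≡ 2.
  x = λ² - 19 - 37 = 4 - 56 ≡ 34; y = λ·(19 - 34) - 27 ≡ 29. → (34, 29)

(34, 29)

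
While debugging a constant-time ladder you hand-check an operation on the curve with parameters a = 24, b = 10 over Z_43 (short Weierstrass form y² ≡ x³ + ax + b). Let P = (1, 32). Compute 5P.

(23, 42)

Double-and-add on 5 = (101)₂. Start with P = (1, 32) for the leading 1-bit.
double: tangent at (1, 32): λ = (3·1² + 24)/(2·32) ≡ 27/21. 21⁻¹ ≡ 41 (mod 43), so λ ≡ 27·41 ≡ 32.
  x = λ² - 1 - 1 = 1024 - 2 ≡ 33; y = λ·(1 - 33) - 32 ≡ 19. → (33, 19)
double: tangent at (33, 19): λ = (3·33² + 24)/(2·19) ≡ 23/38. 38⁻¹ ≡ 17 (mod 43), so λ ≡ 23·17 ≡ 4.
  x = λ² - 33 - 33 = 16 - 66 ≡ 36; y = λ·(33 - 36) - 19 ≡ 12. → (36, 12)
add P: (36, 12) + (1, 32). λ = (32 - 12)/(1 - 36) ≡ 20/8 mod 43. 8⁻¹ ≡ 27 (mod 43), so λ ≡ 24.
  x = λ² - 36 - 1 = 576 - 37 ≡ 23; y = λ·(36 - 23) - 12 ≡ 42. → (23, 42)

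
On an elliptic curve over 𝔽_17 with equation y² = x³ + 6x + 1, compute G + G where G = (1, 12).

tangent at (1, 12): λ = (3·1² + 6)/(2·12) ≡ 9/7. 7⁻¹ ≡ 5 (mod 17) since 7·5 = 35 ≡ 1, so λ ≡ 9·5 ≡ 11.
  x = λ² - 1 - 1 = 121 - 2 ≡ 0; y = λ·(1 - 0) - 12 ≡ 16. → (0, 16)

(0, 16)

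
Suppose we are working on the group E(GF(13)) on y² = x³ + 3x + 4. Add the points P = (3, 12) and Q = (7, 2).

(6, 2)

(3, 12) + (7, 2). λ = (2 - 12)/(7 - 3) ≡ 3/4 mod 13. 4⁻¹ ≡ 10 (mod 13) since 4·10 = 40 ≡ 1, so λ ≡ 4.
  x = λ² - 3 - 7 = 16 - 10 ≡ 6; y = λ·(3 - 6) - 12 ≡ 2. → (6, 2)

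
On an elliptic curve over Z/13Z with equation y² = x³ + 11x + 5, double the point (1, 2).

(7, 3)

tangent at (1, 2): λ = (3·1² + 11)/(2·2) ≡ 1/4. 4⁻¹ ≡ 10 (mod 13), so λ ≡ 1·10 ≡ 10.
  x = λ² - 1 - 1 = 100 - 2 ≡ 7; y = λ·(1 - 7) - 2 ≡ 3. → (7, 3)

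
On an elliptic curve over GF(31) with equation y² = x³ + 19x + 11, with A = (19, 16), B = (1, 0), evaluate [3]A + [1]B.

(14, 18)

First 3A:
Repeated addition: build up to 3A.
2A: tangent at (19, 16): λ = (3·19² + 19)/(2·16) ≡ 17/1. 1⁻¹ ≡ 1 (mod 31), so λ ≡ 17·1 ≡ 17.
  x = λ² - 19 - 19 = 289 - 38 ≡ 3; y = λ·(19 - 3) - 16 ≡ 8. → (3, 8)
3A: (3, 8) + (19, 16). λ = (16 - 8)/(19 - 3) ≡ 8/16 mod 31. 16⁻¹ ≡ 2 (mod 31), so λ ≡ 16.
  x = λ² - 3 - 19 = 256 - 22 ≡ 17; y = λ·(3 - 17) - 8 ≡ 16. → (17, 16)
3A = (17, 16).
Finally 3A + B:
(17, 16) + (1, 0). λ = (0 - 16)/(1 - 17) ≡ 15/15 mod 31. 15⁻¹ ≡ 29 (mod 31), so λ ≡ 1.
  x = λ² - 17 - 1 = 1 - 18 ≡ 14; y = λ·(17 - 14) - 16 ≡ 18. → (14, 18)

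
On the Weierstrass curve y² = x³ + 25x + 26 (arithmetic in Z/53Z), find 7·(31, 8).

(33, 35)

Write Q = (31, 8).
Double-and-add on 7 = (111)₂. Start with Q = (31, 8) for the leading 1-bit.
double: tangent at (31, 8): λ = (3·31² + 25)/(2·8) ≡ 46/16. 16⁻¹ ≡ 10 (mod 53), so λ ≡ 46·10 ≡ 36.
  x = λ² - 31 - 31 = 1296 - 62 ≡ 15; y = λ·(31 - 15) - 8 ≡ 38. → (15, 38)
add Q: (15, 38) + (31, 8). λ = (8 - 38)/(31 - 15) ≡ 23/16 mod 53. 16⁻¹ ≡ 10 (mod 53) since 16·10 = 160 ≡ 1, so λ ≡ 18.
  x = λ² - 15 - 31 = 324 - 46 ≡ 13; y = λ·(15 - 13) - 38 ≡ 51. → (13, 51)
double: tangent at (13, 51): λ = (3·13² + 25)/(2·51) ≡ 2/49. 49⁻¹ ≡ 13 (mod 53) since 49·13 = 637 ≡ 1, so λ ≡ 2·13 ≡ 26.
  x = λ² - 13 - 13 = 676 - 26 ≡ 14; y = λ·(13 - 14) - 51 ≡ 29. → (14, 29)
add Q: (14, 29) + (31, 8). λ = (8 - 29)/(31 - 14) ≡ 32/17 mod 53. 17⁻¹ ≡ 25 (mod 53), so λ ≡ 5.
  x = λ² - 14 - 31 = 25 - 45 ≡ 33; y = λ·(14 - 33) - 29 ≡ 35. → (33, 35)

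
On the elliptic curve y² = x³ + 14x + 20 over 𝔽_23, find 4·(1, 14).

(14, 19)

Write G = (1, 14).
Repeated addition: build up to 4G.
2G: tangent at (1, 14): λ = (3·1² + 14)/(2·14) ≡ 17/5. 5⁻¹ ≡ 14 (mod 23), so λ ≡ 17·14 ≡ 8.
  x = λ² - 1 - 1 = 64 - 2 ≡ 16; y = λ·(1 - 16) - 14 ≡ 4. → (16, 4)
3G: (16, 4) + (1, 14). λ = (14 - 4)/(1 - 16) ≡ 10/8 mod 23. 8⁻¹ ≡ 3 (mod 23) since 8·3 = 24 ≡ 1, so λ ≡ 7.
  x = λ² - 16 - 1 = 49 - 17 ≡ 9; y = λ·(16 - 9) - 4 ≡ 22. → (9, 22)
4G: (9, 22) + (1, 14). λ = (14 - 22)/(1 - 9) ≡ 15/15 mod 23. 15⁻¹ ≡ 20 (mod 23) since 15·20 = 300 ≡ 1, so λ ≡ 1.
  x = λ² - 9 - 1 = 1 - 10 ≡ 14; y = λ·(9 - 14) - 22 ≡ 19. → (14, 19)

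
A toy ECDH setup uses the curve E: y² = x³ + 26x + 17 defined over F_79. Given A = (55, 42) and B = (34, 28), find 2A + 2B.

First 2A:
Repeated addition: build up to 2A.
2A: tangent at (55, 42): λ = (3·55² + 26)/(2·42) ≡ 16/5. 5⁻¹ ≡ 16 (mod 79), so λ ≡ 16·16 ≡ 19.
  x = λ² - 55 - 55 = 361 - 110 ≡ 14; y = λ·(55 - 14) - 42 ≡ 26. → (14, 26)
2A = (14, 26).
Next 2B:
Repeated addition: build up to 2B.
2B: tangent at (34, 28): λ = (3·34² + 26)/(2·28) ≡ 18/56. 56⁻¹ ≡ 24 (mod 79) since 56·24 = 1344 ≡ 1, so λ ≡ 18·24 ≡ 37.
  x = λ² - 34 - 34 = 1369 - 68 ≡ 37; y = λ·(34 - 37) - 28 ≡ 19. → (37, 19)
2B = (37, 19).
Finally 2A + 2B:
(14, 26) + (37, 19). λ = (19 - 26)/(37 - 14) ≡ 72/23 mod 79. 23⁻¹ ≡ 55 (mod 79) since 23·55 = 1265 ≡ 1, so λ ≡ 10.
  x = λ² - 14 - 37 = 100 - 51 ≡ 49; y = λ·(14 - 49) - 26 ≡ 19. → (49, 19)

(49, 19)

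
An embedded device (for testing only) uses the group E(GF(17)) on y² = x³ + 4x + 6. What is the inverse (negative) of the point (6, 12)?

-(6, 12) = (6, -12 mod 17) = (6, 5).

(6, 5)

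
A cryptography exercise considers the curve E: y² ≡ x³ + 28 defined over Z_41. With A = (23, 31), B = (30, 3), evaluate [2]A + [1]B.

(32, 18)

First 2A:
Repeated addition: build up to 2A.
2A: tangent at (23, 31): λ = (3·23² + 0)/(2·31) ≡ 29/21. 21⁻¹ ≡ 2 (mod 41), so λ ≡ 29·2 ≡ 17.
  x = λ² - 23 - 23 = 289 - 46 ≡ 38; y = λ·(23 - 38) - 31 ≡ 1. → (38, 1)
2A = (38, 1).
Finally 2A + B:
(38, 1) + (30, 3). λ = (3 - 1)/(30 - 38) ≡ 2/33 mod 41. 33⁻¹ ≡ 5 (mod 41), so λ ≡ 10.
  x = λ² - 38 - 30 = 100 - 68 ≡ 32; y = λ·(38 - 32) - 1 ≡ 18. → (32, 18)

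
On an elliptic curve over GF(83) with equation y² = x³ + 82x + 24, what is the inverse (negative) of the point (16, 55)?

-(16, 55) = (16, -55 mod 83) = (16, 28).

(16, 28)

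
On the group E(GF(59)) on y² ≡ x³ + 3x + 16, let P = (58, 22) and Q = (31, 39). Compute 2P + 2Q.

First 2P:
Repeated addition: build up to 2P.
2P: tangent at (58, 22): λ = (3·58² + 3)/(2·22) ≡ 6/44. 44⁻¹ ≡ 55 (mod 59) since 44·55 = 2420 ≡ 1, so λ ≡ 6·55 ≡ 35.
  x = λ² - 58 - 58 = 1225 - 116 ≡ 47; y = λ·(58 - 47) - 22 ≡ 9. → (47, 9)
2P = (47, 9).
Next 2Q:
Repeated addition: build up to 2Q.
2Q: tangent at (31, 39): λ = (3·31² + 3)/(2·39) ≡ 54/19. 19⁻¹ ≡ 28 (mod 59), so λ ≡ 54·28 ≡ 37.
  x = λ² - 31 - 31 = 1369 - 62 ≡ 9; y = λ·(31 - 9) - 39 ≡ 8. → (9, 8)
2Q = (9, 8).
Finally 2P + 2Q:
(47, 9) + (9, 8). λ = (8 - 9)/(9 - 47) ≡ 58/21 mod 59. 21⁻¹ ≡ 45 (mod 59), so λ ≡ 14.
  x = λ² - 47 - 9 = 196 - 56 ≡ 22; y = λ·(47 - 22) - 9 ≡ 46. → (22, 46)

(22, 46)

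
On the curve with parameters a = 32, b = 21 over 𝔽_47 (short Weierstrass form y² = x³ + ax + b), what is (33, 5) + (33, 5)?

tangent at (33, 5): λ = (3·33² + 32)/(2·5) ≡ 9/10. 10⁻¹ ≡ 33 (mod 47) since 10·33 = 330 ≡ 1, so λ ≡ 9·33 ≡ 15.
  x = λ² - 33 - 33 = 225 - 66 ≡ 18; y = λ·(33 - 18) - 5 ≡ 32. → (18, 32)

(18, 32)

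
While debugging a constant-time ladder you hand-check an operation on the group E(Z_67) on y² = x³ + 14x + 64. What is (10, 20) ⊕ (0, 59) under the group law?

(10, 20) + (0, 59). λ = (59 - 20)/(0 - 10) ≡ 39/57 mod 67. 57⁻¹ ≡ 20 (mod 67), so λ ≡ 43.
  x = λ² - 10 - 0 = 1849 - 10 ≡ 30; y = λ·(10 - 30) - 20 ≡ 58. → (30, 58)

(30, 58)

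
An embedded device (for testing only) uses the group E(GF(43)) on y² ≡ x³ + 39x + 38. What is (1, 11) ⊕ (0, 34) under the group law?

(1, 11) + (0, 34). λ = (34 - 11)/(0 - 1) ≡ 23/42 mod 43. 42⁻¹ ≡ 42 (mod 43), so λ ≡ 20.
  x = λ² - 1 - 0 = 400 - 1 ≡ 12; y = λ·(1 - 12) - 11 ≡ 27. → (12, 27)

(12, 27)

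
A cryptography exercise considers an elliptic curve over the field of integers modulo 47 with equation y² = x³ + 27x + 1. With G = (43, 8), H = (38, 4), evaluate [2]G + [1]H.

First 2G:
Repeated addition: build up to 2G.
2G: tangent at (43, 8): λ = (3·43² + 27)/(2·8) ≡ 28/16. 16⁻¹ ≡ 3 (mod 47), so λ ≡ 28·3 ≡ 37.
  x = λ² - 43 - 43 = 1369 - 86 ≡ 14; y = λ·(43 - 14) - 8 ≡ 31. → (14, 31)
2G = (14, 31).
Finally 2G + H:
(14, 31) + (38, 4). λ = (4 - 31)/(38 - 14) ≡ 20/24 mod 47. 24⁻¹ ≡ 2 (mod 47), so λ ≡ 40.
  x = λ² - 14 - 38 = 1600 - 52 ≡ 44; y = λ·(14 - 44) - 31 ≡ 38. → (44, 38)

(44, 38)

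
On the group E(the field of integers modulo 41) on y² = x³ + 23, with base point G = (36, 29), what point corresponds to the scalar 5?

(17, 37)

Repeated addition: build up to 5G.
2G: tangent at (36, 29): λ = (3·36² + 0)/(2·29) ≡ 34/17. 17⁻¹ ≡ 29 (mod 41) since 17·29 = 493 ≡ 1, so λ ≡ 34·29 ≡ 2.
  x = λ² - 36 - 36 = 4 - 72 ≡ 14; y = λ·(36 - 14) - 29 ≡ 15. → (14, 15)
3G: (14, 15) + (36, 29). λ = (29 - 15)/(36 - 14) ≡ 14/22 mod 41. 22⁻¹ ≡ 28 (mod 41) since 22·28 = 616 ≡ 1, so λ ≡ 23.
  x = λ² - 14 - 36 = 529 - 50 ≡ 28; y = λ·(14 - 28) - 15 ≡ 32. → (28, 32)
4G: (28, 32) + (36, 29). λ = (29 - 32)/(36 - 28) ≡ 38/8 mod 41. 8⁻¹ ≡ 36 (mod 41), so λ ≡ 15.
  x = λ² - 28 - 36 = 225 - 64 ≡ 38; y = λ·(28 - 38) - 32 ≡ 23. → (38, 23)
5G: (38, 23) + (36, 29). λ = (29 - 23)/(36 - 38) ≡ 6/39 mod 41. 39⁻¹ ≡ 20 (mod 41), so λ ≡ 38.
  x = λ² - 38 - 36 = 1444 - 74 ≡ 17; y = λ·(38 - 17) - 23 ≡ 37. → (17, 37)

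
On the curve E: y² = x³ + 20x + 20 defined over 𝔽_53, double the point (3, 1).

tangent at (3, 1): λ = (3·3² + 20)/(2·1) ≡ 47/2. 2⁻¹ ≡ 27 (mod 53), so λ ≡ 47·27 ≡ 50.
  x = λ² - 3 - 3 = 2500 - 6 ≡ 3; y = λ·(3 - 3) - 1 ≡ 52. → (3, 52)

(3, 52)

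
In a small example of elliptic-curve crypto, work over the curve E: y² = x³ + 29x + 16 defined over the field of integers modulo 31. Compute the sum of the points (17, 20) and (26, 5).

(17, 20) + (26, 5). λ = (5 - 20)/(26 - 17) ≡ 16/9 mod 31. 9⁻¹ ≡ 7 (mod 31) since 9·7 = 63 ≡ 1, so λ ≡ 19.
  x = λ² - 17 - 26 = 361 - 43 ≡ 8; y = λ·(17 - 8) - 20 ≡ 27. → (8, 27)

(8, 27)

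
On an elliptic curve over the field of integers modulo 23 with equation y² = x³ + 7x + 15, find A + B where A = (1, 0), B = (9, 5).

(8, 10)

(1, 0) + (9, 5). λ = (5 - 0)/(9 - 1) ≡ 5/8 mod 23. 8⁻¹ ≡ 3 (mod 23), so λ ≡ 15.
  x = λ² - 1 - 9 = 225 - 10 ≡ 8; y = λ·(1 - 8) - 0 ≡ 10. → (8, 10)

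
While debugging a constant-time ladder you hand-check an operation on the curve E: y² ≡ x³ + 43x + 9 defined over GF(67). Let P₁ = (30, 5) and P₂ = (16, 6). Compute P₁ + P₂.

(61, 2)

(30, 5) + (16, 6). λ = (6 - 5)/(16 - 30) ≡ 1/53 mod 67. 53⁻¹ ≡ 43 (mod 67) since 53·43 = 2279 ≡ 1, so λ ≡ 43.
  x = λ² - 30 - 16 = 1849 - 46 ≡ 61; y = λ·(30 - 61) - 5 ≡ 2. → (61, 2)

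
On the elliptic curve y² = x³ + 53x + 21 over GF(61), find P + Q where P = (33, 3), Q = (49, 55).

(33, 3) + (49, 55). λ = (55 - 3)/(49 - 33) ≡ 52/16 mod 61. 16⁻¹ ≡ 42 (mod 61) since 16·42 = 672 ≡ 1, so λ ≡ 49.
  x = λ² - 33 - 49 = 2401 - 82 ≡ 1; y = λ·(33 - 1) - 3 ≡ 40. → (1, 40)

(1, 40)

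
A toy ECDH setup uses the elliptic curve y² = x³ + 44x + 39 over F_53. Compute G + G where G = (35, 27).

tangent at (35, 27): λ = (3·35² + 44)/(2·27) ≡ 9/1. 1⁻¹ ≡ 1 (mod 53) since 1·1 = 1 ≡ 1, so λ ≡ 9·1 ≡ 9.
  x = λ² - 35 - 35 = 81 - 70 ≡ 11; y = λ·(35 - 11) - 27 ≡ 30. → (11, 30)

(11, 30)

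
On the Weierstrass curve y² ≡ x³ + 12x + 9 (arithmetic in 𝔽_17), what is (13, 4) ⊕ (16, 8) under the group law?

(13, 4) + (16, 8). λ = (8 - 4)/(16 - 13) ≡ 4/3 mod 17. 3⁻¹ ≡ 6 (mod 17), so λ ≡ 7.
  x = λ² - 13 - 16 = 49 - 29 ≡ 3; y = λ·(13 - 3) - 4 ≡ 15. → (3, 15)

(3, 15)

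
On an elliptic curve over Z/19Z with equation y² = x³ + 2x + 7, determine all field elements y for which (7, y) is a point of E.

x³ + 2x + 7 = 364 ≡ 3 (mod 19).
3 is a non-residue mod 19; no y exists.

none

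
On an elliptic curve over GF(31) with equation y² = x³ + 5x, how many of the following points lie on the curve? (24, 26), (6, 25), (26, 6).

(24, 26): 26² ≡ 25, rhs ≡ 25 → on.
(6, 25): 25² ≡ 5, rhs ≡ 29 → off.
(26, 6): 6² ≡ 5, rhs ≡ 5 → on.

2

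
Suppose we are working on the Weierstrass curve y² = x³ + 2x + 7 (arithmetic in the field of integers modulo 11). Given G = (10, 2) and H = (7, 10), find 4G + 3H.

First 4G:
Repeated addition: build up to 4G.
2G: tangent at (10, 2): λ = (3·10² + 2)/(2·2) ≡ 5/4. 4⁻¹ ≡ 3 (mod 11), so λ ≡ 5·3 ≡ 4.
  x = λ² - 10 - 10 = 16 - 20 ≡ 7; y = λ·(10 - 7) - 2 ≡ 10. → (7, 10)
3G: (7, 10) + (10, 2). λ = (2 - 10)/(10 - 7) ≡ 3/3 mod 11. 3⁻¹ ≡ 4 (mod 11), so λ ≡ 1.
  x = λ² - 7 - 10 = 1 - 17 ≡ 6; y = λ·(7 - 6) - 10 ≡ 2. → (6, 2)
4G: (6, 2) + (10, 2). λ = (2 - 2)/(10 - 6) ≡ 0/4 mod 11. 4⁻¹ ≡ 3 (mod 11), so λ ≡ 0.
  x = λ² - 6 - 10 = 0 - 16 ≡ 6; y = λ·(6 - 6) - 2 ≡ 9. → (6, 9)
4G = (6, 9).
Next 3H:
Repeated addition: build up to 3H.
2H: tangent at (7, 10): λ = (3·7² + 2)/(2·10) ≡ 6/9. 9⁻¹ ≡ 5 (mod 11) since 9·5 = 45 ≡ 1, so λ ≡ 6·5 ≡ 8.
  x = λ² - 7 - 7 = 64 - 14 ≡ 6; y = λ·(7 - 6) - 10 ≡ 9. → (6, 9)
3H: (6, 9) + (7, 10). λ = (10 - 9)/(7 - 6) ≡ 1/1 mod 11. 1⁻¹ ≡ 1 (mod 11) since 1·1 = 1 ≡ 1, so λ ≡ 1.
  x = λ² - 6 - 7 = 1 - 13 ≡ 10; y = λ·(6 - 10) - 9 ≡ 9. → (10, 9)
3H = (10, 9).
Finally 4G + 3H:
(6, 9) + (10, 9). λ = (9 - 9)/(10 - 6) ≡ 0/4 mod 11. 4⁻¹ ≡ 3 (mod 11), so λ ≡ 0.
  x = λ² - 6 - 10 = 0 - 16 ≡ 6; y = λ·(6 - 6) - 9 ≡ 2. → (6, 2)

(6, 2)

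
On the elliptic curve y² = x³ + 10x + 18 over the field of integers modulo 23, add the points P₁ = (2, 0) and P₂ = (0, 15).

(2, 0) + (0, 15). λ = (15 - 0)/(0 - 2) ≡ 15/21 mod 23. 21⁻¹ ≡ 11 (mod 23) since 21·11 = 231 ≡ 1, so λ ≡ 4.
  x = λ² - 2 - 0 = 16 - 2 ≡ 14; y = λ·(2 - 14) - 0 ≡ 21. → (14, 21)

(14, 21)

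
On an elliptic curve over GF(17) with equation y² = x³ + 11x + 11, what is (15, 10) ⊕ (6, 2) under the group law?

(14, 6)

(15, 10) + (6, 2). λ = (2 - 10)/(6 - 15) ≡ 9/8 mod 17. 8⁻¹ ≡ 15 (mod 17) since 8·15 = 120 ≡ 1, so λ ≡ 16.
  x = λ² - 15 - 6 = 256 - 21 ≡ 14; y = λ·(15 - 14) - 10 ≡ 6. → (14, 6)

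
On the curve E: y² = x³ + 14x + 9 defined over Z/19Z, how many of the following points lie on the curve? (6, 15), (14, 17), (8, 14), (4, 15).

2

(6, 15): 15² ≡ 16, rhs ≡ 5 → off.
(14, 17): 17² ≡ 4, rhs ≡ 4 → on.
(8, 14): 14² ≡ 6, rhs ≡ 6 → on.
(4, 15): 15² ≡ 16, rhs ≡ 15 → off.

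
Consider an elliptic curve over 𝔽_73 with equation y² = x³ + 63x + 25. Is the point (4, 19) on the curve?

y² = 19² ≡ 69; x³ + 63x + 25 = 341 ≡ 49 (mod 73). 69 ≠ 49.

no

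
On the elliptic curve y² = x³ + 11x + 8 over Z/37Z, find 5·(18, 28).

Write G = (18, 28).
Repeated addition: build up to 5G.
2G: tangent at (18, 28): λ = (3·18² + 11)/(2·28) ≡ 21/19. 19⁻¹ ≡ 2 (mod 37) since 19·2 = 38 ≡ 1, so λ ≡ 21·2 ≡ 5.
  x = λ² - 18 - 18 = 25 - 36 ≡ 26; y = λ·(18 - 26) - 28 ≡ 6. → (26, 6)
3G: (26, 6) + (18, 28). λ = (28 - 6)/(18 - 26) ≡ 22/29 mod 37. 29⁻¹ ≡ 23 (mod 37) since 29·23 = 667 ≡ 1, so λ ≡ 25.
  x = λ² - 26 - 18 = 625 - 44 ≡ 26; y = λ·(26 - 26) - 6 ≡ 31. → (26, 31)
4G: (26, 31) + (18, 28). λ = (28 - 31)/(18 - 26) ≡ 34/29 mod 37. 29⁻¹ ≡ 23 (mod 37), so λ ≡ 5.
  x = λ² - 26 - 18 = 25 - 44 ≡ 18; y = λ·(26 - 18) - 31 ≡ 9. → (18, 9)
5G: (18, 9) + (18, 28): same x and y₁ ≡ -y₂, so the sum is ∞.

O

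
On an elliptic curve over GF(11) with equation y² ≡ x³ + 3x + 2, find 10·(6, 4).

Write Q = (6, 4).
Repeated addition: build up to 10Q.
2Q: tangent at (6, 4): λ = (3·6² + 3)/(2·4) ≡ 1/8. 8⁻¹ ≡ 7 (mod 11), so λ ≡ 1·7 ≡ 7.
  x = λ² - 6 - 6 = 49 - 12 ≡ 4; y = λ·(6 - 4) - 4 ≡ 10. → (4, 10)
3Q: (4, 10) + (6, 4). λ = (4 - 10)/(6 - 4) ≡ 5/2 mod 11. 2⁻¹ ≡ 6 (mod 11) since 2·6 = 12 ≡ 1, so λ ≡ 8.
  x = λ² - 4 - 6 = 64 - 10 ≡ 10; y = λ·(4 - 10) - 10 ≡ 8. → (10, 8)
4Q: (10, 8) + (6, 4). λ = (4 - 8)/(6 - 10) ≡ 7/7 mod 11. 7⁻¹ ≡ 8 (mod 11), so λ ≡ 1.
  x = λ² - 10 - 6 = 1 - 16 ≡ 7; y = λ·(10 - 7) - 8 ≡ 6. → (7, 6)
5Q: (7, 6) + (6, 4). λ = (4 - 6)/(6 - 7) ≡ 9/10 mod 11. 10⁻¹ ≡ 10 (mod 11), so λ ≡ 2.
  x = λ² - 7 - 6 = 4 - 13 ≡ 2; y = λ·(7 - 2) - 6 ≡ 4. → (2, 4)
6Q: (2, 4) + (6, 4). λ = (4 - 4)/(6 - 2) ≡ 0/4 mod 11. 4⁻¹ ≡ 3 (mod 11) since 4·3 = 12 ≡ 1, so λ ≡ 0.
  x = λ² - 2 - 6 = 0 - 8 ≡ 3; y = λ·(2 - 3) - 4 ≡ 7. → (3, 7)
7Q: (3, 7) + (6, 4). λ = (4 - 7)/(6 - 3) ≡ 8/3 mod 11. 3⁻¹ ≡ 4 (mod 11), so λ ≡ 10.
  x = λ² - 3 - 6 = 100 - 9 ≡ 3; y = λ·(3 - 3) - 7 ≡ 4. → (3, 4)
8Q: (3, 4) + (6, 4). λ = (4 - 4)/(6 - 3) ≡ 0/3 mod 11. 3⁻¹ ≡ 4 (mod 11), so λ ≡ 0.
  x = λ² - 3 - 6 = 0 - 9 ≡ 2; y = λ·(3 - 2) - 4 ≡ 7. → (2, 7)
9Q: (2, 7) + (6, 4). λ = (4 - 7)/(6 - 2) ≡ 8/4 mod 11. 4⁻¹ ≡ 3 (mod 11), so λ ≡ 2.
  x = λ² - 2 - 6 = 4 - 8 ≡ 7; y = λ·(2 - 7) - 7 ≡ 5. → (7, 5)
10Q: (7, 5) + (6, 4). λ = (4 - 5)/(6 - 7) ≡ 10/10 mod 11. 10⁻¹ ≡ 10 (mod 11), so λ ≡ 1.
  x = λ² - 7 - 6 = 1 - 13 ≡ 10; y = λ·(7 - 10) - 5 ≡ 3. → (10, 3)

(10, 3)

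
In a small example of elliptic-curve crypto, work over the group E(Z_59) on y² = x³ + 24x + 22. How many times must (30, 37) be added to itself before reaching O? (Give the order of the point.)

2P: tangent at (30, 37): λ = (3·30² + 24)/(2·37) ≡ 10/15. 15⁻¹ ≡ 4 (mod 59) since 15·4 = 60 ≡ 1, so λ ≡ 10·4 ≡ 40.
  x = λ² - 30 - 30 = 1600 - 60 ≡ 6; y = λ·(30 - 6) - 37 ≡ 38. → (6, 38)
3P: (6, 38) + (30, 37). λ = (37 - 38)/(30 - 6) ≡ 58/24 mod 59. 24⁻¹ ≡ 32 (mod 59) since 24·32 = 768 ≡ 1, so λ ≡ 27.
  x = λ² - 6 - 30 = 729 - 36 ≡ 44; y = λ·(6 - 44) - 38 ≡ 57. → (44, 57)
4P: (44, 57) + (30, 37). λ = (37 - 57)/(30 - 44) ≡ 39/45 mod 59. 45⁻¹ ≡ 21 (mod 59), so λ ≡ 52.
  x = λ² - 44 - 30 = 2704 - 74 ≡ 34; y = λ·(44 - 34) - 57 ≡ 50. → (34, 50)
5P: (34, 50) + (30, 37). λ = (37 - 50)/(30 - 34) ≡ 46/55 mod 59. 55⁻¹ ≡ 44 (mod 59) since 55·44 = 2420 ≡ 1, so λ ≡ 18.
  x = λ² - 34 - 30 = 324 - 64 ≡ 24; y = λ·(34 - 24) - 50 ≡ 12. → (24, 12)
6P: (24, 12) + (30, 37). λ = (37 - 12)/(30 - 24) ≡ 25/6 mod 59. 6⁻¹ ≡ 10 (mod 59) since 6·10 = 60 ≡ 1, so λ ≡ 14.
  x = λ² - 24 - 30 = 196 - 54 ≡ 24; y = λ·(24 - 24) - 12 ≡ 47. → (24, 47)
7P: (24, 47) + (30, 37). λ = (37 - 47)/(30 - 24) ≡ 49/6 mod 59. 6⁻¹ ≡ 10 (mod 59) since 6·10 = 60 ≡ 1, so λ ≡ 18.
  x = λ² - 24 - 30 = 324 - 54 ≡ 34; y = λ·(24 - 34) - 47 ≡ 9. → (34, 9)
8P: (34, 9) + (30, 37). λ = (37 - 9)/(30 - 34) ≡ 28/55 mod 59. 55⁻¹ ≡ 44 (mod 59), so λ ≡ 52.
  x = λ² - 34 - 30 = 2704 - 64 ≡ 44; y = λ·(34 - 44) - 9 ≡ 2. → (44, 2)
9P: (44, 2) + (30, 37). λ = (37 - 2)/(30 - 44) ≡ 35/45 mod 59. 45⁻¹ ≡ 21 (mod 59), so λ ≡ 27.
  x = λ² - 44 - 30 = 729 - 74 ≡ 6; y = λ·(44 - 6) - 2 ≡ 21. → (6, 21)
10P: (6, 21) + (30, 37). λ = (37 - 21)/(30 - 6) ≡ 16/24 mod 59. 24⁻¹ ≡ 32 (mod 59) since 24·32 = 768 ≡ 1, so λ ≡ 40.
  x = λ² - 6 - 30 = 1600 - 36 ≡ 30; y = λ·(6 - 30) - 21 ≡ 22. → (30, 22)
11P: (30, 22) + (30, 37): same x and y₁ ≡ -y₂, so the sum is O.
11P = O, so the order is 11.

11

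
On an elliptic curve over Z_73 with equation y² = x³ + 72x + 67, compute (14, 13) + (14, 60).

O

The two points share x = 14 and their y-coordinates satisfy 13 + 60 ≡ 0 (mod 73), so they are inverses. Their sum is O.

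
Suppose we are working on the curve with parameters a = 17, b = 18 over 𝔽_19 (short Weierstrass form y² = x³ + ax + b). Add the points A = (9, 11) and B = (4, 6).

(9, 11) + (4, 6). λ = (6 - 11)/(4 - 9) ≡ 14/14 mod 19. 14⁻¹ ≡ 15 (mod 19) since 14·15 = 210 ≡ 1, so λ ≡ 1.
  x = λ² - 9 - 4 = 1 - 13 ≡ 7; y = λ·(9 - 7) - 11 ≡ 10. → (7, 10)

(7, 10)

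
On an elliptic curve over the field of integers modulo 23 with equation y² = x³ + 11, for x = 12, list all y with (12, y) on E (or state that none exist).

none

x³ + 0x + 11 = 1739 ≡ 14 (mod 23).
14 is a non-residue mod 23; no y exists.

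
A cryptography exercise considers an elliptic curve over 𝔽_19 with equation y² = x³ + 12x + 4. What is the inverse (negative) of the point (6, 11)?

-(6, 11) = (6, -11 mod 19) = (6, 8).

(6, 8)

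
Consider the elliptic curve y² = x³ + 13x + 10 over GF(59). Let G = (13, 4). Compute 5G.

(41, 27)

Repeated addition: build up to 5G.
2G: tangent at (13, 4): λ = (3·13² + 13)/(2·4) ≡ 48/8. 8⁻¹ ≡ 37 (mod 59), so λ ≡ 48·37 ≡ 6.
  x = λ² - 13 - 13 = 36 - 26 ≡ 10; y = λ·(13 - 10) - 4 ≡ 14. → (10, 14)
3G: (10, 14) + (13, 4). λ = (4 - 14)/(13 - 10) ≡ 49/3 mod 59. 3⁻¹ ≡ 20 (mod 59) since 3·20 = 60 ≡ 1, so λ ≡ 36.
  x = λ² - 10 - 13 = 1296 - 23 ≡ 34; y = λ·(10 - 34) - 14 ≡ 7. → (34, 7)
4G: (34, 7) + (13, 4). λ = (4 - 7)/(13 - 34) ≡ 56/38 mod 59. 38⁻¹ ≡ 14 (mod 59), so λ ≡ 17.
  x = λ² - 34 - 13 = 289 - 47 ≡ 6; y = λ·(34 - 6) - 7 ≡ 56. → (6, 56)
5G: (6, 56) + (13, 4). λ = (4 - 56)/(13 - 6) ≡ 7/7 mod 59. 7⁻¹ ≡ 17 (mod 59) since 7·17 = 119 ≡ 1, so λ ≡ 1.
  x = λ² - 6 - 13 = 1 - 19 ≡ 41; y = λ·(6 - 41) - 56 ≡ 27. → (41, 27)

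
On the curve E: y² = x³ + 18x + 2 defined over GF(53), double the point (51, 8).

(10, 49)

tangent at (51, 8): λ = (3·51² + 18)/(2·8) ≡ 30/16. 16⁻¹ ≡ 10 (mod 53), so λ ≡ 30·10 ≡ 35.
  x = λ² - 51 - 51 = 1225 - 102 ≡ 10; y = λ·(51 - 10) - 8 ≡ 49. → (10, 49)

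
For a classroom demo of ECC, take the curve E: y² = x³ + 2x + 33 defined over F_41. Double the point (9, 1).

tangent at (9, 1): λ = (3·9² + 2)/(2·1) ≡ 40/2. 2⁻¹ ≡ 21 (mod 41), so λ ≡ 40·21 ≡ 20.
  x = λ² - 9 - 9 = 400 - 18 ≡ 13; y = λ·(9 - 13) - 1 ≡ 1. → (13, 1)

(13, 1)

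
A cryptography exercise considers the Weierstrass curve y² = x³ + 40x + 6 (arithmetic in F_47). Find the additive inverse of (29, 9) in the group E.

(29, 38)

-(29, 9) = (29, -9 mod 47) = (29, 38).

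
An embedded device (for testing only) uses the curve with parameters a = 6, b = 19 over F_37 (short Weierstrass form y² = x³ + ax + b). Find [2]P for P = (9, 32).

(20, 31)

tangent at (9, 32): λ = (3·9² + 6)/(2·32) ≡ 27/27. 27⁻¹ ≡ 11 (mod 37) since 27·11 = 297 ≡ 1, so λ ≡ 27·11 ≡ 1.
  x = λ² - 9 - 9 = 1 - 18 ≡ 20; y = λ·(9 - 20) - 32 ≡ 31. → (20, 31)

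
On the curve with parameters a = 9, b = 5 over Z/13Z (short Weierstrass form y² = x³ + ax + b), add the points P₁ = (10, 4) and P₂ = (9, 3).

(8, 11)

(10, 4) + (9, 3). λ = (3 - 4)/(9 - 10) ≡ 12/12 mod 13. 12⁻¹ ≡ 12 (mod 13), so λ ≡ 1.
  x = λ² - 10 - 9 = 1 - 19 ≡ 8; y = λ·(10 - 8) - 4 ≡ 11. → (8, 11)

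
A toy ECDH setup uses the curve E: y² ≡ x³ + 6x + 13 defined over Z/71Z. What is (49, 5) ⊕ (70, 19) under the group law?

(55, 62)

(49, 5) + (70, 19). λ = (19 - 5)/(70 - 49) ≡ 14/21 mod 71. 21⁻¹ ≡ 44 (mod 71), so λ ≡ 48.
  x = λ² - 49 - 70 = 2304 - 119 ≡ 55; y = λ·(49 - 55) - 5 ≡ 62. → (55, 62)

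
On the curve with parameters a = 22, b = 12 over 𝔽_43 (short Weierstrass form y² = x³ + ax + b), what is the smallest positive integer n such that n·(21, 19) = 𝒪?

7

2P: tangent at (21, 19): λ = (3·21² + 22)/(2·19) ≡ 12/38. 38⁻¹ ≡ 17 (mod 43), so λ ≡ 12·17 ≡ 32.
  x = λ² - 21 - 21 = 1024 - 42 ≡ 36; y = λ·(21 - 36) - 19 ≡ 17. → (36, 17)
3P: (36, 17) + (21, 19). λ = (19 - 17)/(21 - 36) ≡ 2/28 mod 43. 28⁻¹ ≡ 20 (mod 43), so λ ≡ 40.
  x = λ² - 36 - 21 = 1600 - 57 ≡ 38; y = λ·(36 - 38) - 17 ≡ 32. → (38, 32)
4P: (38, 32) + (21, 19). λ = (19 - 32)/(21 - 38) ≡ 30/26 mod 43. 26⁻¹ ≡ 5 (mod 43), so λ ≡ 21.
  x = λ² - 38 - 21 = 441 - 59 ≡ 38; y = λ·(38 - 38) - 32 ≡ 11. → (38, 11)
5P: (38, 11) + (21, 19). λ = (19 - 11)/(21 - 38) ≡ 8/26 mod 43. 26⁻¹ ≡ 5 (mod 43), so λ ≡ 40.
  x = λ² - 38 - 21 = 1600 - 59 ≡ 36; y = λ·(38 - 36) - 11 ≡ 26. → (36, 26)
6P: (36, 26) + (21, 19). λ = (19 - 26)/(21 - 36) ≡ 36/28 mod 43. 28⁻¹ ≡ 20 (mod 43), so λ ≡ 32.
  x = λ² - 36 - 21 = 1024 - 57 ≡ 21; y = λ·(36 - 21) - 26 ≡ 24. → (21, 24)
7P: (21, 24) + (21, 19): same x and y₁ ≡ -y₂, so the sum is 𝒪.
7P = 𝒪, so the order is 7.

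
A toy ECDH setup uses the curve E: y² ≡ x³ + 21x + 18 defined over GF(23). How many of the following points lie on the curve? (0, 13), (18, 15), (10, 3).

2

(0, 13): 13² ≡ 8, rhs ≡ 18 → off.
(18, 15): 15² ≡ 18, rhs ≡ 18 → on.
(10, 3): 3² ≡ 9, rhs ≡ 9 → on.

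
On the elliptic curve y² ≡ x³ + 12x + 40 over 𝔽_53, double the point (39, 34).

tangent at (39, 34): λ = (3·39² + 12)/(2·34) ≡ 17/15. 15⁻¹ ≡ 46 (mod 53) since 15·46 = 690 ≡ 1, so λ ≡ 17·46 ≡ 40.
  x = λ² - 39 - 39 = 1600 - 78 ≡ 38; y = λ·(39 - 38) - 34 ≡ 6. → (38, 6)

(38, 6)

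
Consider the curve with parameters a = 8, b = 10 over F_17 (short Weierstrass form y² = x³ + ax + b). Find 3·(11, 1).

Write P = (11, 1).
Repeated addition: build up to 3P.
2P: tangent at (11, 1): λ = (3·11² + 8)/(2·1) ≡ 14/2. 2⁻¹ ≡ 9 (mod 17) since 2·9 = 18 ≡ 1, so λ ≡ 14·9 ≡ 7.
  x = λ² - 11 - 11 = 49 - 22 ≡ 10; y = λ·(11 - 10) - 1 ≡ 6. → (10, 6)
3P: (10, 6) + (11, 1). λ = (1 - 6)/(11 - 10) ≡ 12/1 mod 17. 1⁻¹ ≡ 1 (mod 17), so λ ≡ 12.
  x = λ² - 10 - 11 = 144 - 21 ≡ 4; y = λ·(10 - 4) - 6 ≡ 15. → (4, 15)

(4, 15)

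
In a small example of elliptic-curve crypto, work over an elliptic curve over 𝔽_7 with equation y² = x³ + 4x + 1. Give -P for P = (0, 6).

(0, 1)

-(0, 6) = (0, -6 mod 7) = (0, 1).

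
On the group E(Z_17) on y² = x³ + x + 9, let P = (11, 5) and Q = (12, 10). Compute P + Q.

(2, 6)

(11, 5) + (12, 10). λ = (10 - 5)/(12 - 11) ≡ 5/1 mod 17. 1⁻¹ ≡ 1 (mod 17) since 1·1 = 1 ≡ 1, so λ ≡ 5.
  x = λ² - 11 - 12 = 25 - 23 ≡ 2; y = λ·(11 - 2) - 5 ≡ 6. → (2, 6)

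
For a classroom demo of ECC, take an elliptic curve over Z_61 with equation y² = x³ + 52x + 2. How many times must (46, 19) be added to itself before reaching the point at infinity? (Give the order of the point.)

2P: tangent at (46, 19): λ = (3·46² + 52)/(2·19) ≡ 56/38. 38⁻¹ ≡ 53 (mod 61) since 38·53 = 2014 ≡ 1, so λ ≡ 56·53 ≡ 40.
  x = λ² - 46 - 46 = 1600 - 92 ≡ 44; y = λ·(46 - 44) - 19 ≡ 0. → (44, 0)
3P: (44, 0) + (46, 19). λ = (19 - 0)/(46 - 44) ≡ 19/2 mod 61. 2⁻¹ ≡ 31 (mod 61) since 2·31 = 62 ≡ 1, so λ ≡ 40.
  x = λ² - 44 - 46 = 1600 - 90 ≡ 46; y = λ·(44 - 46) - 0 ≡ 42. → (46, 42)
4P: (46, 42) + (46, 19): same x and y₁ ≡ -y₂, so the sum is the point at infinity.
4P = the point at infinity, so the order is 4.

4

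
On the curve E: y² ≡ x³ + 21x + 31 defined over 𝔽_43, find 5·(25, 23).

(0, 17)

Write P = (25, 23).
Repeated addition: build up to 5P.
2P: tangent at (25, 23): λ = (3·25² + 21)/(2·23) ≡ 4/3. 3⁻¹ ≡ 29 (mod 43), so λ ≡ 4·29 ≡ 30.
  x = λ² - 25 - 25 = 900 - 50 ≡ 33; y = λ·(25 - 33) - 23 ≡ 38. → (33, 38)
3P: (33, 38) + (25, 23). λ = (23 - 38)/(25 - 33) ≡ 28/35 mod 43. 35⁻¹ ≡ 16 (mod 43), so λ ≡ 18.
  x = λ² - 33 - 25 = 324 - 58 ≡ 8; y = λ·(33 - 8) - 38 ≡ 25. → (8, 25)
4P: (8, 25) + (25, 23). λ = (23 - 25)/(25 - 8) ≡ 41/17 mod 43. 17⁻¹ ≡ 38 (mod 43) since 17·38 = 646 ≡ 1, so λ ≡ 10.
  x = λ² - 8 - 25 = 100 - 33 ≡ 24; y = λ·(8 - 24) - 25 ≡ 30. → (24, 30)
5P: (24, 30) + (25, 23). λ = (23 - 30)/(25 - 24) ≡ 36/1 mod 43. 1⁻¹ ≡ 1 (mod 43), so λ ≡ 36.
  x = λ² - 24 - 25 = 1296 - 49 ≡ 0; y = λ·(24 - 0) - 30 ≡ 17. → (0, 17)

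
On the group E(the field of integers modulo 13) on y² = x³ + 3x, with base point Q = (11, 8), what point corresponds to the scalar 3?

(8, 9)

Repeated addition: build up to 3Q.
2Q: tangent at (11, 8): λ = (3·11² + 3)/(2·8) ≡ 2/3. 3⁻¹ ≡ 9 (mod 13) since 3·9 = 27 ≡ 1, so λ ≡ 2·9 ≡ 5.
  x = λ² - 11 - 11 = 25 - 22 ≡ 3; y = λ·(11 - 3) - 8 ≡ 6. → (3, 6)
3Q: (3, 6) + (11, 8). λ = (8 - 6)/(11 - 3) ≡ 2/8 mod 13. 8⁻¹ ≡ 5 (mod 13) since 8·5 = 40 ≡ 1, so λ ≡ 10.
  x = λ² - 3 - 11 = 100 - 14 ≡ 8; y = λ·(3 - 8) - 6 ≡ 9. → (8, 9)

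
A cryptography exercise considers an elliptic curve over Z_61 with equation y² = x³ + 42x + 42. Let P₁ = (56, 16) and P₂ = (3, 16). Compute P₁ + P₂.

(2, 45)

(56, 16) + (3, 16). λ = (16 - 16)/(3 - 56) ≡ 0/8 mod 61. 8⁻¹ ≡ 23 (mod 61), so λ ≡ 0.
  x = λ² - 56 - 3 = 0 - 59 ≡ 2; y = λ·(56 - 2) - 16 ≡ 45. → (2, 45)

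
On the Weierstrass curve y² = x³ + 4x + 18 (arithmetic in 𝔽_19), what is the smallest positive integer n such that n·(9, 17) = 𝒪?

11

2P: tangent at (9, 17): λ = (3·9² + 4)/(2·17) ≡ 0/15. 15⁻¹ ≡ 14 (mod 19), so λ ≡ 0·14 ≡ 0.
  x = λ² - 9 - 9 = 0 - 18 ≡ 1; y = λ·(9 - 1) - 17 ≡ 2. → (1, 2)
3P: (1, 2) + (9, 17). λ = (17 - 2)/(9 - 1) ≡ 15/8 mod 19. 8⁻¹ ≡ 12 (mod 19) since 8·12 = 96 ≡ 1, so λ ≡ 9.
  x = λ² - 1 - 9 = 81 - 10 ≡ 14; y = λ·(1 - 14) - 2 ≡ 14. → (14, 14)
4P: (14, 14) + (9, 17). λ = (17 - 14)/(9 - 14) ≡ 3/14 mod 19. 14⁻¹ ≡ 15 (mod 19), so λ ≡ 7.
  x = λ² - 14 - 9 = 49 - 23 ≡ 7; y = λ·(14 - 7) - 14 ≡ 16. → (7, 16)
5P: (7, 16) + (9, 17). λ = (17 - 16)/(9 - 7) ≡ 1/2 mod 19. 2⁻¹ ≡ 10 (mod 19), so λ ≡ 10.
  x = λ² - 7 - 9 = 100 - 16 ≡ 8; y = λ·(7 - 8) - 16 ≡ 12. → (8, 12)
6P: (8, 12) + (9, 17). λ = (17 - 12)/(9 - 8) ≡ 5/1 mod 19. 1⁻¹ ≡ 1 (mod 19), so λ ≡ 5.
  x = λ² - 8 - 9 = 25 - 17 ≡ 8; y = λ·(8 - 8) - 12 ≡ 7. → (8, 7)
7P: (8, 7) + (9, 17). λ = (17 - 7)/(9 - 8) ≡ 10/1 mod 19. 1⁻¹ ≡ 1 (mod 19) since 1·1 = 1 ≡ 1, so λ ≡ 10.
  x = λ² - 8 - 9 = 100 - 17 ≡ 7; y = λ·(8 - 7) - 7 ≡ 3. → (7, 3)
8P: (7, 3) + (9, 17). λ = (17 - 3)/(9 - 7) ≡ 14/2 mod 19. 2⁻¹ ≡ 10 (mod 19), so λ ≡ 7.
  x = λ² - 7 - 9 = 49 - 16 ≡ 14; y = λ·(7 - 14) - 3 ≡ 5. → (14, 5)
9P: (14, 5) + (9, 17). λ = (17 - 5)/(9 - 14) ≡ 12/14 mod 19. 14⁻¹ ≡ 15 (mod 19) since 14·15 = 210 ≡ 1, so λ ≡ 9.
  x = λ² - 14 - 9 = 81 - 23 ≡ 1; y = λ·(14 - 1) - 5 ≡ 17. → (1, 17)
10P: (1, 17) + (9, 17). λ = (17 - 17)/(9 - 1) ≡ 0/8 mod 19. 8⁻¹ ≡ 12 (mod 19) since 8·12 = 96 ≡ 1, so λ ≡ 0.
  x = λ² - 1 - 9 = 0 - 10 ≡ 9; y = λ·(1 - 9) - 17 ≡ 2. → (9, 2)
11P: (9, 2) + (9, 17): same x and y₁ ≡ -y₂, so the sum is 𝒪.
11P = 𝒪, so the order is 11.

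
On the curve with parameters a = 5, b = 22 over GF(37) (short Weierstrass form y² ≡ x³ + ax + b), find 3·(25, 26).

(33, 30)

Write G = (25, 26).
Repeated addition: build up to 3G.
2G: tangent at (25, 26): λ = (3·25² + 5)/(2·26) ≡ 30/15. 15⁻¹ ≡ 5 (mod 37), so λ ≡ 30·5 ≡ 2.
  x = λ² - 25 - 25 = 4 - 50 ≡ 28; y = λ·(25 - 28) - 26 ≡ 5. → (28, 5)
3G: (28, 5) + (25, 26). λ = (26 - 5)/(25 - 28) ≡ 21/34 mod 37. 34⁻¹ ≡ 12 (mod 37) since 34·12 = 408 ≡ 1, so λ ≡ 30.
  x = λ² - 28 - 25 = 900 - 53 ≡ 33; y = λ·(28 - 33) - 5 ≡ 30. → (33, 30)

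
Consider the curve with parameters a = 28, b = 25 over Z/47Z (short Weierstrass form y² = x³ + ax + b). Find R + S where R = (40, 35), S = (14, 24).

(40, 35) + (14, 24). λ = (24 - 35)/(14 - 40) ≡ 36/21 mod 47. 21⁻¹ ≡ 9 (mod 47) since 21·9 = 189 ≡ 1, so λ ≡ 42.
  x = λ² - 40 - 14 = 1764 - 54 ≡ 18; y = λ·(40 - 18) - 35 ≡ 43. → (18, 43)

(18, 43)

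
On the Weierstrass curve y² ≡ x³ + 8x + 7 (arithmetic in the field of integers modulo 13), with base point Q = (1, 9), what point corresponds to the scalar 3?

Repeated addition: build up to 3Q.
2Q: tangent at (1, 9): λ = (3·1² + 8)/(2·9) ≡ 11/5. 5⁻¹ ≡ 8 (mod 13), so λ ≡ 11·8 ≡ 10.
  x = λ² - 1 - 1 = 100 - 2 ≡ 7; y = λ·(1 - 7) - 9 ≡ 9. → (7, 9)
3Q: (7, 9) + (1, 9). λ = (9 - 9)/(1 - 7) ≡ 0/7 mod 13. 7⁻¹ ≡ 2 (mod 13), so λ ≡ 0.
  x = λ² - 7 - 1 = 0 - 8 ≡ 5; y = λ·(7 - 5) - 9 ≡ 4. → (5, 4)

(5, 4)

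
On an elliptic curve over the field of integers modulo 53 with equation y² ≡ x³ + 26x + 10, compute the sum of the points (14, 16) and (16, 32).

(34, 36)

(14, 16) + (16, 32). λ = (32 - 16)/(16 - 14) ≡ 16/2 mod 53. 2⁻¹ ≡ 27 (mod 53) since 2·27 = 54 ≡ 1, so λ ≡ 8.
  x = λ² - 14 - 16 = 64 - 30 ≡ 34; y = λ·(14 - 34) - 16 ≡ 36. → (34, 36)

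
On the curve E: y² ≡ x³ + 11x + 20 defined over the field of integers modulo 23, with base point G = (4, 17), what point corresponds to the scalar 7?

Repeated addition: build up to 7G.
2G: tangent at (4, 17): λ = (3·4² + 11)/(2·17) ≡ 13/11. 11⁻¹ ≡ 21 (mod 23), so λ ≡ 13·21 ≡ 20.
  x = λ² - 4 - 4 = 400 - 8 ≡ 1; y = λ·(4 - 1) - 17 ≡ 20. → (1, 20)
3G: (1, 20) + (4, 17). λ = (17 - 20)/(4 - 1) ≡ 20/3 mod 23. 3⁻¹ ≡ 8 (mod 23) since 3·8 = 24 ≡ 1, so λ ≡ 22.
  x = λ² - 1 - 4 = 484 - 5 ≡ 19; y = λ·(1 - 19) - 20 ≡ 21. → (19, 21)
4G: (19, 21) + (4, 17). λ = (17 - 21)/(4 - 19) ≡ 19/8 mod 23. 8⁻¹ ≡ 3 (mod 23) since 8·3 = 24 ≡ 1, so λ ≡ 11.
  x = λ² - 19 - 4 = 121 - 23 ≡ 6; y = λ·(19 - 6) - 21 ≡ 7. → (6, 7)
5G: (6, 7) + (4, 17). λ = (17 - 7)/(4 - 6) ≡ 10/21 mod 23. 21⁻¹ ≡ 11 (mod 23) since 21·11 = 231 ≡ 1, so λ ≡ 18.
  x = λ² - 6 - 4 = 324 - 10 ≡ 15; y = λ·(6 - 15) - 7 ≡ 15. → (15, 15)
6G: (15, 15) + (4, 17). λ = (17 - 15)/(4 - 15) ≡ 2/12 mod 23. 12⁻¹ ≡ 2 (mod 23), so λ ≡ 4.
  x = λ² - 15 - 4 = 16 - 19 ≡ 20; y = λ·(15 - 20) - 15 ≡ 11. → (20, 11)
7G: (20, 11) + (4, 17). λ = (17 - 11)/(4 - 20) ≡ 6/7 mod 23. 7⁻¹ ≡ 10 (mod 23), so λ ≡ 14.
  x = λ² - 20 - 4 = 196 - 24 ≡ 11; y = λ·(20 - 11) - 11 ≡ 0. → (11, 0)

(11, 0)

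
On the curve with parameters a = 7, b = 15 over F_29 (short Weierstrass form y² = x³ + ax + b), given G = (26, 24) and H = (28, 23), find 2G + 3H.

(18, 17)

First 2G:
Repeated addition: build up to 2G.
2G: tangent at (26, 24): λ = (3·26² + 7)/(2·24) ≡ 5/19. 19⁻¹ ≡ 26 (mod 29) since 19·26 = 494 ≡ 1, so λ ≡ 5·26 ≡ 14.
  x = λ² - 26 - 26 = 196 - 52 ≡ 28; y = λ·(26 - 28) - 24 ≡ 6. → (28, 6)
2G = (28, 6).
Next 3H:
Repeated addition: build up to 3H.
2H: tangent at (28, 23): λ = (3·28² + 7)/(2·23) ≡ 10/17. 17⁻¹ ≡ 12 (mod 29) since 17·12 = 204 ≡ 1, so λ ≡ 10·12 ≡ 4.
  x = λ² - 28 - 28 = 16 - 56 ≡ 18; y = λ·(28 - 18) - 23 ≡ 17. → (18, 17)
3H: (18, 17) + (28, 23). λ = (23 - 17)/(28 - 18) ≡ 6/10 mod 29. 10⁻¹ ≡ 3 (mod 29), so λ ≡ 18.
  x = λ² - 18 - 28 = 324 - 46 ≡ 17; y = λ·(18 - 17) - 17 ≡ 1. → (17, 1)
3H = (17, 1).
Finally 2G + 3H:
(28, 6) + (17, 1). λ = (1 - 6)/(17 - 28) ≡ 24/18 mod 29. 18⁻¹ ≡ 21 (mod 29) since 18·21 = 378 ≡ 1, so λ ≡ 11.
  x = λ² - 28 - 17 = 121 - 45 ≡ 18; y = λ·(28 - 18) - 6 ≡ 17. → (18, 17)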